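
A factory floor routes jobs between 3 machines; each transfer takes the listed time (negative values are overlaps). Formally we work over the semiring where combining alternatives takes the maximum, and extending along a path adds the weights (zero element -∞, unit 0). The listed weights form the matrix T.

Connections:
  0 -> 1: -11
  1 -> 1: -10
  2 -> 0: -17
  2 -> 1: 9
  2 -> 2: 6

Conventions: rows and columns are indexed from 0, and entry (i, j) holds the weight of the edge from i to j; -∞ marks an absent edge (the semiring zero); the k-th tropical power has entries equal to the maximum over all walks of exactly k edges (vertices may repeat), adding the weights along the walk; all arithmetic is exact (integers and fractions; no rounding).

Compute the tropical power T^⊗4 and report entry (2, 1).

T^⊗2:
  [-∞, -21, -∞]
  [-∞, -20, -∞]
  [-11, 15, 12]
T^⊗3:
  [-∞, -31, -∞]
  [-∞, -30, -∞]
  [-5, 21, 18]
T^⊗4:
  [-∞, -41, -∞]
  [-∞, -40, -∞]
  [1, 27, 24]
Key observation: the optimum is the walk 2->2->2->2->1, with weight 6 + 6 + 6 + 9 = 27.
Optimal value attained by: walk 2->2->2->2->1.
Answer: (T^⊗4)[2][1] = 27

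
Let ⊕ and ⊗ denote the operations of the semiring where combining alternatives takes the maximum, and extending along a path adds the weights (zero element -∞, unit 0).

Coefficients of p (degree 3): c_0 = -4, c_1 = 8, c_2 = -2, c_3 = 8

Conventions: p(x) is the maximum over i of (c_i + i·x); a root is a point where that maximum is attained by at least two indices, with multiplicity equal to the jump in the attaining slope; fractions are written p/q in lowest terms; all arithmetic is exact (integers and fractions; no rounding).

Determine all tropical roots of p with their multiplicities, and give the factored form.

hull edge (i=0, c=-4) to (i=1, c=8): slope 12, span 1
hull edge (i=1, c=8) to (i=3, c=8): slope 0, span 2
Factored form: p(x) = 8 ⊗ (x ⊕ (-12)) ⊗ (x ⊕ 0) ⊗ (x ⊕ 0)
Answer: roots = -12 (mult 1), 0 (mult 2)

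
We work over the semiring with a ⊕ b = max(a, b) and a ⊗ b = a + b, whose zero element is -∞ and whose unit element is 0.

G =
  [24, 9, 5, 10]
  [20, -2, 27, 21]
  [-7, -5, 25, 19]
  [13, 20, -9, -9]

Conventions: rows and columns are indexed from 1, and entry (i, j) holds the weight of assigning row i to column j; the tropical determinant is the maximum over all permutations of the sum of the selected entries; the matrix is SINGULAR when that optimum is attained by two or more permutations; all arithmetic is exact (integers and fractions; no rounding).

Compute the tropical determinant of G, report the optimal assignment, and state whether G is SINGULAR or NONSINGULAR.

σ = (1, 2, 3, 4): 24 + (-2) + 25 + (-9) = 38
σ = (1, 2, 4, 3): 24 + (-2) + 19 + (-9) = 32
σ = (1, 3, 2, 4): 24 + 27 + (-5) + (-9) = 37
σ = (1, 3, 4, 2): 24 + 27 + 19 + 20 = 90
σ = (1, 4, 2, 3): 24 + 21 + (-5) + (-9) = 31
σ = (1, 4, 3, 2): 24 + 21 + 25 + 20 = 90
σ = (2, 1, 3, 4): 9 + 20 + 25 + (-9) = 45
σ = (2, 1, 4, 3): 9 + 20 + 19 + (-9) = 39
σ = (2, 3, 1, 4): 9 + 27 + (-7) + (-9) = 20
σ = (2, 3, 4, 1): 9 + 27 + 19 + 13 = 68
σ = (2, 4, 1, 3): 9 + 21 + (-7) + (-9) = 14
σ = (2, 4, 3, 1): 9 + 21 + 25 + 13 = 68
σ = (3, 1, 2, 4): 5 + 20 + (-5) + (-9) = 11
σ = (3, 1, 4, 2): 5 + 20 + 19 + 20 = 64
σ = (3, 2, 1, 4): 5 + (-2) + (-7) + (-9) = -13
σ = (3, 2, 4, 1): 5 + (-2) + 19 + 13 = 35
σ = (3, 4, 1, 2): 5 + 21 + (-7) + 20 = 39
σ = (3, 4, 2, 1): 5 + 21 + (-5) + 13 = 34
σ = (4, 1, 2, 3): 10 + 20 + (-5) + (-9) = 16
σ = (4, 1, 3, 2): 10 + 20 + 25 + 20 = 75
σ = (4, 2, 1, 3): 10 + (-2) + (-7) + (-9) = -8
σ = (4, 2, 3, 1): 10 + (-2) + 25 + 13 = 46
σ = (4, 3, 1, 2): 10 + 27 + (-7) + 20 = 50
σ = (4, 3, 2, 1): 10 + 27 + (-5) + 13 = 45
Optimal value attained by: σ = (1, 3, 4, 2).
Answer: det⊕(G) = 90; verdict: SINGULAR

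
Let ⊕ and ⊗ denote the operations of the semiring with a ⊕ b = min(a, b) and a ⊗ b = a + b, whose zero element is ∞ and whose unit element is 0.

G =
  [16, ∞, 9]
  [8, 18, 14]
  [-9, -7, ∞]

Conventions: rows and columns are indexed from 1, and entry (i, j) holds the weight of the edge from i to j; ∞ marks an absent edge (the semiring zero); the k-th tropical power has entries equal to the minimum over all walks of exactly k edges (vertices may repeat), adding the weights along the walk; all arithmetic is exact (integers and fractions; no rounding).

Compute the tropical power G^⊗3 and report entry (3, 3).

G^⊗2:
  [0, 2, 25]
  [5, 7, 17]
  [1, 11, 0]
G^⊗3:
  [10, 18, 9]
  [8, 10, 14]
  [-9, -7, 10]
Key observation: the optimum is the walk 3->2->1->3, with weight (-7) + 8 + 9 = 10.
Optimal value attained by: walk 3->2->1->3.
Answer: (G^⊗3)[3][3] = 10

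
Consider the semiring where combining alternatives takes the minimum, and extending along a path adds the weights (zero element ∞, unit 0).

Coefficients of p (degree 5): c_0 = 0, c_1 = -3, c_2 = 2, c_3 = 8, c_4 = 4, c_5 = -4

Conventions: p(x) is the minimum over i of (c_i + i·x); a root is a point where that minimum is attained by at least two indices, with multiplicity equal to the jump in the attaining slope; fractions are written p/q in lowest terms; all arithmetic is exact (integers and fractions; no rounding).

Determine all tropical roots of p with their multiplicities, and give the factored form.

hull edge (i=0, c=0) to (i=1, c=-3): slope -3, span 1
hull edge (i=1, c=-3) to (i=5, c=-4): slope -1/4, span 4
Factored form: p(x) = -4 ⊗ (x ⊕ 1/4) ⊗ (x ⊕ 1/4) ⊗ (x ⊕ 1/4) ⊗ (x ⊕ 1/4) ⊗ (x ⊕ 3)
Answer: roots = 1/4 (mult 4), 3 (mult 1)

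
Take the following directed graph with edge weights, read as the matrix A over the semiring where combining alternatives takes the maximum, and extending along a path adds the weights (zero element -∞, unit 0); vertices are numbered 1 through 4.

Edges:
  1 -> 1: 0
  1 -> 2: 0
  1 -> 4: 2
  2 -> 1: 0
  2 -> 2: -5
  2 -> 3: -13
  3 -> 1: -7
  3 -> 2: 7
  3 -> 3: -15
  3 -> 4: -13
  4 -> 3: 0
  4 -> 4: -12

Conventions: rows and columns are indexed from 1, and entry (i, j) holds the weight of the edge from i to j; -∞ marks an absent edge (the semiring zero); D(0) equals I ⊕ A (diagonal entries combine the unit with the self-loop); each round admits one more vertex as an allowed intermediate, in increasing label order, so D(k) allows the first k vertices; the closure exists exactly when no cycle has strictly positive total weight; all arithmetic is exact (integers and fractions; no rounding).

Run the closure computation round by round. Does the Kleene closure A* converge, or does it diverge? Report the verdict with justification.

D(0):
  [0, 0, -∞, 2]
  [0, 0, -13, -∞]
  [-7, 7, 0, -13]
  [-∞, -∞, 0, 0]
D(1):
  [0, 0, -∞, 2]
  [0, 0, -13, 2]
  [-7, 7, 0, -5]
  [-∞, -∞, 0, 0]
D(2):
  [0, 0, -13, 2]
  [0, 0, -13, 2]
  [7, 7, 0, 9]
  [-∞, -∞, 0, 0]
Detection: at round 3, diagonal entry (4, 4) turns strictly positive.
Key observation: the cycle 4->3->2->1->4 has total weight 0 + 7 + 0 + 2, which is strictly positive.
Answer: DIVERGES — positive cycle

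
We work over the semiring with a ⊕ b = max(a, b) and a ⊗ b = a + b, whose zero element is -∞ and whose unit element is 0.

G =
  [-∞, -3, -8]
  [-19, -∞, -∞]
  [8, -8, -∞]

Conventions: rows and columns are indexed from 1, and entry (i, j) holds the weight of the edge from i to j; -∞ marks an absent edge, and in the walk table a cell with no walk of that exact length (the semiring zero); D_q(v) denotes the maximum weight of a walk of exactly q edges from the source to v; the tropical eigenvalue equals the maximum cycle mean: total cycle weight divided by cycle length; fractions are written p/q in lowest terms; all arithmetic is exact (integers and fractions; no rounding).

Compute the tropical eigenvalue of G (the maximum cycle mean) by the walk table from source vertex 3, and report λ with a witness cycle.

q=0: [-∞, -∞, 0]
q=1: [8, -8, -∞]
q=2: [-27, 5, 0]
q=3: [8, -8, -35]
Optimal cycle mean attained by: cycle 1->3->1, total (-8) + 8, length 2.
Answer: λ = 0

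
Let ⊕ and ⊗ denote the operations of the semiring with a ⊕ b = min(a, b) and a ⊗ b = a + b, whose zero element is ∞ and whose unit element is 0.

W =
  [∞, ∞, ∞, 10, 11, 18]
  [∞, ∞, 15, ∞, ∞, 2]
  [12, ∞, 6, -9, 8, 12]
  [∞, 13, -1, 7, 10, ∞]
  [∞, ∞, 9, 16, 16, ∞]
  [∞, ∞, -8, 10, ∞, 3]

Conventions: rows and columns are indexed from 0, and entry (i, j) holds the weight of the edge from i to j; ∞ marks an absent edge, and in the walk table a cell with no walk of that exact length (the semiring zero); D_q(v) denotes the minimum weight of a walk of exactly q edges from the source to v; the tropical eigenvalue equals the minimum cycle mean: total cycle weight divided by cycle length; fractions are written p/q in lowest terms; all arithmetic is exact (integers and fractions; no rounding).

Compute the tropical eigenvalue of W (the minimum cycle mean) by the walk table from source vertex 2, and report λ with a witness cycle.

q=0: [∞, ∞, 0, ∞, ∞, ∞]
q=1: [12, ∞, 6, -9, 8, 12]
q=2: [18, 4, -10, -3, 1, 15]
q=3: [2, 10, -4, -19, -2, 2]
q=4: [8, -6, -20, -13, -9, 5]
q=5: [-8, 0, -14, -29, -12, -8]
q=6: [-2, -16, -30, -23, -19, -5]
Optimal cycle mean attained by: cycle 2->3->2, total (-9) + (-1), length 2.
Answer: λ = -5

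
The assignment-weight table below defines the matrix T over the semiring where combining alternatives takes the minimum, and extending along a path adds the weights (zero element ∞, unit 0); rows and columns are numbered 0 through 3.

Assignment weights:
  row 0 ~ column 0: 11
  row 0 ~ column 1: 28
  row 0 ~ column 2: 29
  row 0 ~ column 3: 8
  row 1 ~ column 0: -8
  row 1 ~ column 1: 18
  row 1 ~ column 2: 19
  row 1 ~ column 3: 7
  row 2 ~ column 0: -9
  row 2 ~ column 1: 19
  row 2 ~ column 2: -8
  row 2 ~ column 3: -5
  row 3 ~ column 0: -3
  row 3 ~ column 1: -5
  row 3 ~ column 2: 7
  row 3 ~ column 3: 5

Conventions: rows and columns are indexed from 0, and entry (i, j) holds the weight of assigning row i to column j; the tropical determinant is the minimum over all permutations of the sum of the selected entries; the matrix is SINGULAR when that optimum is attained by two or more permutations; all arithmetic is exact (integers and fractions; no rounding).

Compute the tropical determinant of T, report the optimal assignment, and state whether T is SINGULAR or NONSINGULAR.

σ = (0, 1, 2, 3): 11 + 18 + (-8) + 5 = 26
σ = (0, 1, 3, 2): 11 + 18 + (-5) + 7 = 31
σ = (0, 2, 1, 3): 11 + 19 + 19 + 5 = 54
σ = (0, 2, 3, 1): 11 + 19 + (-5) + (-5) = 20
σ = (0, 3, 1, 2): 11 + 7 + 19 + 7 = 44
σ = (0, 3, 2, 1): 11 + 7 + (-8) + (-5) = 5
σ = (1, 0, 2, 3): 28 + (-8) + (-8) + 5 = 17
σ = (1, 0, 3, 2): 28 + (-8) + (-5) + 7 = 22
σ = (1, 2, 0, 3): 28 + 19 + (-9) + 5 = 43
σ = (1, 2, 3, 0): 28 + 19 + (-5) + (-3) = 39
σ = (1, 3, 0, 2): 28 + 7 + (-9) + 7 = 33
σ = (1, 3, 2, 0): 28 + 7 + (-8) + (-3) = 24
σ = (2, 0, 1, 3): 29 + (-8) + 19 + 5 = 45
σ = (2, 0, 3, 1): 29 + (-8) + (-5) + (-5) = 11
σ = (2, 1, 0, 3): 29 + 18 + (-9) + 5 = 43
σ = (2, 1, 3, 0): 29 + 18 + (-5) + (-3) = 39
σ = (2, 3, 0, 1): 29 + 7 + (-9) + (-5) = 22
σ = (2, 3, 1, 0): 29 + 7 + 19 + (-3) = 52
σ = (3, 0, 1, 2): 8 + (-8) + 19 + 7 = 26
σ = (3, 0, 2, 1): 8 + (-8) + (-8) + (-5) = -13
σ = (3, 1, 0, 2): 8 + 18 + (-9) + 7 = 24
σ = (3, 1, 2, 0): 8 + 18 + (-8) + (-3) = 15
σ = (3, 2, 0, 1): 8 + 19 + (-9) + (-5) = 13
σ = (3, 2, 1, 0): 8 + 19 + 19 + (-3) = 43
Optimal value attained by: σ = (3, 0, 2, 1).
Answer: det⊕(T) = -13; verdict: NONSINGULAR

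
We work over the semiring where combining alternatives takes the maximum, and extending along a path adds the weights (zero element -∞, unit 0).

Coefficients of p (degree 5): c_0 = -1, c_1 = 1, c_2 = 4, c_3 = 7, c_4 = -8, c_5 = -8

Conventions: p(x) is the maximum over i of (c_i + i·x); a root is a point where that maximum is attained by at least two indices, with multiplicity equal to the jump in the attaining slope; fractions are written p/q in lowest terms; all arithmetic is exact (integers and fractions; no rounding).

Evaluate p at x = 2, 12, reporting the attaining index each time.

p(2) = max(-1+0·2=-1, 1+1·2=3, 4+2·2=8, 7+3·2=13, -8+4·2=0, -8+5·2=2) = 13 (attained by i=3)
p(12) = max(-1+0·12=-1, 1+1·12=13, 4+2·12=28, 7+3·12=43, -8+4·12=40, -8+5·12=52) = 52 (attained by i=5)
Answer: p(2) = 13; p(12) = 52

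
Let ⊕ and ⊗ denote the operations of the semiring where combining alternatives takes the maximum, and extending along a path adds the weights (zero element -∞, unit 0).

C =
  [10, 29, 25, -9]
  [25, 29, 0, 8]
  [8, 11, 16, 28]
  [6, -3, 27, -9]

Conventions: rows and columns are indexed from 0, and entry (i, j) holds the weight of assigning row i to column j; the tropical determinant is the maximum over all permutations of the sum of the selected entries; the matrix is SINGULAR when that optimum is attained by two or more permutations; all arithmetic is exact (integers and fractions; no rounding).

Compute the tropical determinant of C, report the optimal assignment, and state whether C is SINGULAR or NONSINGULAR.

σ = (0, 1, 2, 3): 10 + 29 + 16 + (-9) = 46
σ = (0, 1, 3, 2): 10 + 29 + 28 + 27 = 94
σ = (0, 2, 1, 3): 10 + 0 + 11 + (-9) = 12
σ = (0, 2, 3, 1): 10 + 0 + 28 + (-3) = 35
σ = (0, 3, 1, 2): 10 + 8 + 11 + 27 = 56
σ = (0, 3, 2, 1): 10 + 8 + 16 + (-3) = 31
σ = (1, 0, 2, 3): 29 + 25 + 16 + (-9) = 61
σ = (1, 0, 3, 2): 29 + 25 + 28 + 27 = 109
σ = (1, 2, 0, 3): 29 + 0 + 8 + (-9) = 28
σ = (1, 2, 3, 0): 29 + 0 + 28 + 6 = 63
σ = (1, 3, 0, 2): 29 + 8 + 8 + 27 = 72
σ = (1, 3, 2, 0): 29 + 8 + 16 + 6 = 59
σ = (2, 0, 1, 3): 25 + 25 + 11 + (-9) = 52
σ = (2, 0, 3, 1): 25 + 25 + 28 + (-3) = 75
σ = (2, 1, 0, 3): 25 + 29 + 8 + (-9) = 53
σ = (2, 1, 3, 0): 25 + 29 + 28 + 6 = 88
σ = (2, 3, 0, 1): 25 + 8 + 8 + (-3) = 38
σ = (2, 3, 1, 0): 25 + 8 + 11 + 6 = 50
σ = (3, 0, 1, 2): (-9) + 25 + 11 + 27 = 54
σ = (3, 0, 2, 1): (-9) + 25 + 16 + (-3) = 29
σ = (3, 1, 0, 2): (-9) + 29 + 8 + 27 = 55
σ = (3, 1, 2, 0): (-9) + 29 + 16 + 6 = 42
σ = (3, 2, 0, 1): (-9) + 0 + 8 + (-3) = -4
σ = (3, 2, 1, 0): (-9) + 0 + 11 + 6 = 8
Optimal value attained by: σ = (1, 0, 3, 2).
Answer: det⊕(C) = 109; verdict: NONSINGULAR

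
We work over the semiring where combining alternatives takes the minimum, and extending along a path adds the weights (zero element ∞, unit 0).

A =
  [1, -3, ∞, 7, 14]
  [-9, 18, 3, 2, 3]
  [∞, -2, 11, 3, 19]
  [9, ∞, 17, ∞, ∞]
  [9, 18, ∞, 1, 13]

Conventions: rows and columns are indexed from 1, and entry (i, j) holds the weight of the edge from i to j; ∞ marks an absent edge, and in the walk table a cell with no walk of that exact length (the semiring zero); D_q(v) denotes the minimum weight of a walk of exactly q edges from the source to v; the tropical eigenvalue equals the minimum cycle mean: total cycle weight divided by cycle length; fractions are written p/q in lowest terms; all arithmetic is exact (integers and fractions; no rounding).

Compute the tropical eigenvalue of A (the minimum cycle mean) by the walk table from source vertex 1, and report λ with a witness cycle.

q=0: [0, ∞, ∞, ∞, ∞]
q=1: [1, -3, ∞, 7, 14]
q=2: [-12, -2, 0, -1, 0]
q=3: [-11, -15, 1, -5, 1]
q=4: [-24, -14, -12, -13, -12]
q=5: [-23, -27, -11, -17, -11]
Optimal cycle mean attained by: cycle 1->2->1, total (-3) + (-9), length 2.
Answer: λ = -6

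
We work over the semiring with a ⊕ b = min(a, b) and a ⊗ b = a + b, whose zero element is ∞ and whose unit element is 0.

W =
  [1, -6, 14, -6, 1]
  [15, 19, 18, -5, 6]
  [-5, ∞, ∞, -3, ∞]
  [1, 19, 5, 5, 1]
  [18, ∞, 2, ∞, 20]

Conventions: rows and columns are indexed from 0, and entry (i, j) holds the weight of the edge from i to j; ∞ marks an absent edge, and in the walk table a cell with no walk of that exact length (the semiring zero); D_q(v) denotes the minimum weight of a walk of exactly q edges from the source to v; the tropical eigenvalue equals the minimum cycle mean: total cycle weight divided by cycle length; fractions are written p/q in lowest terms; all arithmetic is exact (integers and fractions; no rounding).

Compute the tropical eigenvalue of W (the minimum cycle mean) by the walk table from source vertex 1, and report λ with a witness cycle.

q=0: [∞, 0, ∞, ∞, ∞]
q=1: [15, 19, 18, -5, 6]
q=2: [-4, 9, 0, 0, -4]
q=3: [-5, -10, -2, -10, -3]
q=4: [-9, -11, -5, -15, -9]
q=5: [-14, -15, -10, -16, -14]
Optimal cycle mean attained by: cycle 0->1->3->0, total (-6) + (-5) + 1, length 3.
Answer: λ = -10/3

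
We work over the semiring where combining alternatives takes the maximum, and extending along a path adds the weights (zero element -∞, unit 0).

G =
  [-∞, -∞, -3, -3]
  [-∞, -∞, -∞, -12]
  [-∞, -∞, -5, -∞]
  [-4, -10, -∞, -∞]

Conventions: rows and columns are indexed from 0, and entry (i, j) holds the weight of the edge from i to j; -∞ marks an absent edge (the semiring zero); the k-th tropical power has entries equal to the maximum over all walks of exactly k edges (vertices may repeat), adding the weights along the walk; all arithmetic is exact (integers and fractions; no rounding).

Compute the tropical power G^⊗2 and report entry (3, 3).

G^⊗2:
  [-7, -13, -8, -∞]
  [-16, -22, -∞, -∞]
  [-∞, -∞, -10, -∞]
  [-∞, -∞, -7, -7]
Key observation: the optimum is the walk 3->0->3, with weight (-4) + (-3) = -7.
Optimal value attained by: walk 3->0->3.
Answer: (G^⊗2)[3][3] = -7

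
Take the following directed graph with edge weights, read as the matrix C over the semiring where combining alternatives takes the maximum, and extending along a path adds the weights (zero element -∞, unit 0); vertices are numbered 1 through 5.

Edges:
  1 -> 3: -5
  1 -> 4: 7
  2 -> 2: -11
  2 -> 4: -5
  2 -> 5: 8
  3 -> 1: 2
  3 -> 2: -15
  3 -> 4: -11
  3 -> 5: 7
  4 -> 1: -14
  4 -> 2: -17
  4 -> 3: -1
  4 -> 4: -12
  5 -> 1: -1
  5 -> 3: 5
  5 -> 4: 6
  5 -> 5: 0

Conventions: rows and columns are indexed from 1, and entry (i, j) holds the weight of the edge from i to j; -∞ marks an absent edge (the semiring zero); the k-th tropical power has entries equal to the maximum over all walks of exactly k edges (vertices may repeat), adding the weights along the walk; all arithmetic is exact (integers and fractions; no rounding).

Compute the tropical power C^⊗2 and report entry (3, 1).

C^⊗2:
  [-3, -10, 6, -5, 2]
  [7, -22, 13, 14, 8]
  [6, -26, 12, 13, 7]
  [1, -16, -13, -7, 6]
  [7, -10, 5, 6, 12]
Key observation: the optimum is the walk 3->5->1, with weight 7 + (-1) = 6.
Optimal value attained by: walk 3->5->1.
Answer: (C^⊗2)[3][1] = 6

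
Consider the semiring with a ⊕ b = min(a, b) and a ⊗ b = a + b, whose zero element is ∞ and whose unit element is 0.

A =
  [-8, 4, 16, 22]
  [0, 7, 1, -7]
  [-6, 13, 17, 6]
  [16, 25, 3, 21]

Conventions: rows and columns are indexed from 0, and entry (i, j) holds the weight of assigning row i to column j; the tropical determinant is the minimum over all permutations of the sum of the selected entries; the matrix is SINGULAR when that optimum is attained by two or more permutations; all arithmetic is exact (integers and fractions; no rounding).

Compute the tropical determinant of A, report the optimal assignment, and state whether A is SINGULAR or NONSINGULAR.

σ = (0, 1, 2, 3): (-8) + 7 + 17 + 21 = 37
σ = (0, 1, 3, 2): (-8) + 7 + 6 + 3 = 8
σ = (0, 2, 1, 3): (-8) + 1 + 13 + 21 = 27
σ = (0, 2, 3, 1): (-8) + 1 + 6 + 25 = 24
σ = (0, 3, 1, 2): (-8) + (-7) + 13 + 3 = 1
σ = (0, 3, 2, 1): (-8) + (-7) + 17 + 25 = 27
σ = (1, 0, 2, 3): 4 + 0 + 17 + 21 = 42
σ = (1, 0, 3, 2): 4 + 0 + 6 + 3 = 13
σ = (1, 2, 0, 3): 4 + 1 + (-6) + 21 = 20
σ = (1, 2, 3, 0): 4 + 1 + 6 + 16 = 27
σ = (1, 3, 0, 2): 4 + (-7) + (-6) + 3 = -6
σ = (1, 3, 2, 0): 4 + (-7) + 17 + 16 = 30
σ = (2, 0, 1, 3): 16 + 0 + 13 + 21 = 50
σ = (2, 0, 3, 1): 16 + 0 + 6 + 25 = 47
σ = (2, 1, 0, 3): 16 + 7 + (-6) + 21 = 38
σ = (2, 1, 3, 0): 16 + 7 + 6 + 16 = 45
σ = (2, 3, 0, 1): 16 + (-7) + (-6) + 25 = 28
σ = (2, 3, 1, 0): 16 + (-7) + 13 + 16 = 38
σ = (3, 0, 1, 2): 22 + 0 + 13 + 3 = 38
σ = (3, 0, 2, 1): 22 + 0 + 17 + 25 = 64
σ = (3, 1, 0, 2): 22 + 7 + (-6) + 3 = 26
σ = (3, 1, 2, 0): 22 + 7 + 17 + 16 = 62
σ = (3, 2, 0, 1): 22 + 1 + (-6) + 25 = 42
σ = (3, 2, 1, 0): 22 + 1 + 13 + 16 = 52
Optimal value attained by: σ = (1, 3, 0, 2).
Answer: det⊕(A) = -6; verdict: NONSINGULAR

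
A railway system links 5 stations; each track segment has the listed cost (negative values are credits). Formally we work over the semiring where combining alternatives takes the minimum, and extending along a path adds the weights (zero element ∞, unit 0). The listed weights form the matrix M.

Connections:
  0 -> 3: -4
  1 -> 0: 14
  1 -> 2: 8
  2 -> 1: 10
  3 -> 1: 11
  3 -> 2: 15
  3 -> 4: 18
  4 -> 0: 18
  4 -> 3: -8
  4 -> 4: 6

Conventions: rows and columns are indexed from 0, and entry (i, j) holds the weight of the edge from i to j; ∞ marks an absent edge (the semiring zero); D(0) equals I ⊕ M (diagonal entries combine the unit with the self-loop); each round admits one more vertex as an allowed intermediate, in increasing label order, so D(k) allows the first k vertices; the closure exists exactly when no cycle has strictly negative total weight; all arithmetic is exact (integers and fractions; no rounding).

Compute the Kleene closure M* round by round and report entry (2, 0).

D(0):
  [0, ∞, ∞, -4, ∞]
  [14, 0, 8, ∞, ∞]
  [∞, 10, 0, ∞, ∞]
  [∞, 11, 15, 0, 18]
  [18, ∞, ∞, -8, 0]
D(1):
  [0, ∞, ∞, -4, ∞]
  [14, 0, 8, 10, ∞]
  [∞, 10, 0, ∞, ∞]
  [∞, 11, 15, 0, 18]
  [18, ∞, ∞, -8, 0]
D(2):
  [0, ∞, ∞, -4, ∞]
  [14, 0, 8, 10, ∞]
  [24, 10, 0, 20, ∞]
  [25, 11, 15, 0, 18]
  [18, ∞, ∞, -8, 0]
D(3):
  [0, ∞, ∞, -4, ∞]
  [14, 0, 8, 10, ∞]
  [24, 10, 0, 20, ∞]
  [25, 11, 15, 0, 18]
  [18, ∞, ∞, -8, 0]
D(4):
  [0, 7, 11, -4, 14]
  [14, 0, 8, 10, 28]
  [24, 10, 0, 20, 38]
  [25, 11, 15, 0, 18]
  [17, 3, 7, -8, 0]
D(5):
  [0, 7, 11, -4, 14]
  [14, 0, 8, 10, 28]
  [24, 10, 0, 20, 38]
  [25, 11, 15, 0, 18]
  [17, 3, 7, -8, 0]
Answer: M*[2][0] = 24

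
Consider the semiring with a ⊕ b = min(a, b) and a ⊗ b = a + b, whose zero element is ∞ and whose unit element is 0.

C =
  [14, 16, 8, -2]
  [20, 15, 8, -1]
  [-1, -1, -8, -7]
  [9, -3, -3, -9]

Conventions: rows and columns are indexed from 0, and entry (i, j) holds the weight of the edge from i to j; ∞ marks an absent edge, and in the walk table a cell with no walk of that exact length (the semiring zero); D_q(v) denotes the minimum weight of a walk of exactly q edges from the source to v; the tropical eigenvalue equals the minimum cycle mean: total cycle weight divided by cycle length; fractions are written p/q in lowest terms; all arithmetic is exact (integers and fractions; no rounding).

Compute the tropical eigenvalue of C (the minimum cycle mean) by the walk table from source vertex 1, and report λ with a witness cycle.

q=0: [∞, 0, ∞, ∞]
q=1: [20, 15, 8, -1]
q=2: [7, -4, -4, -10]
q=3: [-5, -13, -13, -19]
q=4: [-14, -22, -22, -28]
Optimal cycle mean attained by: cycle 3->3, total (-9), length 1.
Answer: λ = -9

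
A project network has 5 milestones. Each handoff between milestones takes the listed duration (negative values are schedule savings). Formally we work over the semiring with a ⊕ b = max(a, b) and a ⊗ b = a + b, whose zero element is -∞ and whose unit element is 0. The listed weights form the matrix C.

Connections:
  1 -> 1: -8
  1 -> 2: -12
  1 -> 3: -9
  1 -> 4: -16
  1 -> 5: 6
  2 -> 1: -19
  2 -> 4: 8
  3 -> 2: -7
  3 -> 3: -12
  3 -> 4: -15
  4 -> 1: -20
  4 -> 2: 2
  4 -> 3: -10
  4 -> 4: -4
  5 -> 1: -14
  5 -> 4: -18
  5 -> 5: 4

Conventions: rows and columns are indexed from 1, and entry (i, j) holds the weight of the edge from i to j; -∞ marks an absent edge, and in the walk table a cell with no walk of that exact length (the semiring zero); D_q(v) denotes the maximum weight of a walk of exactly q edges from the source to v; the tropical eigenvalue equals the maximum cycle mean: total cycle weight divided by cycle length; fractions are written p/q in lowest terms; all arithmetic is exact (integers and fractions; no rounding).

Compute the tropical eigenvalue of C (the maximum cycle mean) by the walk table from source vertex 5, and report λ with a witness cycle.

q=0: [-∞, -∞, -∞, -∞, 0]
q=1: [-14, -∞, -∞, -18, 4]
q=2: [-10, -16, -23, -14, 8]
q=3: [-6, -12, -19, -8, 12]
q=4: [-2, -6, -15, -4, 16]
q=5: [2, -2, -11, 2, 20]
Optimal cycle mean attained by: cycle 2->4->2, total 8 + 2, length 2.
Answer: λ = 5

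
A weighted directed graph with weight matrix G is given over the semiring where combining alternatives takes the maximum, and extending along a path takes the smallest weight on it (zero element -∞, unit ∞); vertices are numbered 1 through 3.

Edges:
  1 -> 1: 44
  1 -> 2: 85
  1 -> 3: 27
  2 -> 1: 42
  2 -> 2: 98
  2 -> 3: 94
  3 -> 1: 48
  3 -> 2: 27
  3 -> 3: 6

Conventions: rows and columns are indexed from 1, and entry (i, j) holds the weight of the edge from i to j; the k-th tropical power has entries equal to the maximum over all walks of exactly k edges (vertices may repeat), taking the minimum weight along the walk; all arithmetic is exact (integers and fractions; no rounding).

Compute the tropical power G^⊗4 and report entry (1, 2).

G^⊗2:
  [44, 85, 85]
  [48, 98, 94]
  [44, 48, 27]
G^⊗3:
  [48, 85, 85]
  [48, 98, 94]
  [44, 48, 48]
G^⊗4:
  [48, 85, 85]
  [48, 98, 94]
  [48, 48, 48]
Key observation: the optimum is the walk 1->2->2->2->2, with weight 85 min 98 min 98 min 98 = 85.
Optimal value attained by: walk 1->2->2->2->2.
Answer: (G^⊗4)[1][2] = 85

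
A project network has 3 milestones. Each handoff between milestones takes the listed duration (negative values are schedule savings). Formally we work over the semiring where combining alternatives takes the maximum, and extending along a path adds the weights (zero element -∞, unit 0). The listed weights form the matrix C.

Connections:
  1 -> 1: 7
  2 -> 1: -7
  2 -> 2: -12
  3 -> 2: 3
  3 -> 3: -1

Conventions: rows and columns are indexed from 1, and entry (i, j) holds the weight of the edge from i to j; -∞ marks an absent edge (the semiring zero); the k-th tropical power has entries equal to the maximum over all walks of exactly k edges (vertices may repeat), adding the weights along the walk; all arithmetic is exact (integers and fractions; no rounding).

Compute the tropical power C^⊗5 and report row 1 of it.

C^⊗2:
  [14, -∞, -∞]
  [0, -24, -∞]
  [-4, 2, -2]
C^⊗3:
  [21, -∞, -∞]
  [7, -36, -∞]
  [3, 1, -3]
C^⊗4:
  [28, -∞, -∞]
  [14, -48, -∞]
  [10, 0, -4]
C^⊗5:
  [35, -∞, -∞]
  [21, -60, -∞]
  [17, -1, -5]
Answer: row 1 of C^⊗5 = [35, -∞, -∞]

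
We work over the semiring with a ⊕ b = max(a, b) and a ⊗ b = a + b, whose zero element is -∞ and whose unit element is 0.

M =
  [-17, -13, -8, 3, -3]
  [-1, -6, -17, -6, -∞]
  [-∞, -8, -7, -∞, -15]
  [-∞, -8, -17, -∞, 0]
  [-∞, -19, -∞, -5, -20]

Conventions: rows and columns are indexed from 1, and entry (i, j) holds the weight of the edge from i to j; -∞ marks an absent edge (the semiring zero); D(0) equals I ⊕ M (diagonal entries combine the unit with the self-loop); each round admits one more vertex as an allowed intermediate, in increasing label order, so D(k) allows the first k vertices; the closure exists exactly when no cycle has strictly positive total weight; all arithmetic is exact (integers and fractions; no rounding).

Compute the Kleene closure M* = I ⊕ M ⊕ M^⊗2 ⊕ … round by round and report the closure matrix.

D(0):
  [0, -13, -8, 3, -3]
  [-1, 0, -17, -6, -∞]
  [-∞, -8, 0, -∞, -15]
  [-∞, -8, -17, 0, 0]
  [-∞, -19, -∞, -5, 0]
D(1):
  [0, -13, -8, 3, -3]
  [-1, 0, -9, 2, -4]
  [-∞, -8, 0, -∞, -15]
  [-∞, -8, -17, 0, 0]
  [-∞, -19, -∞, -5, 0]
D(2):
  [0, -13, -8, 3, -3]
  [-1, 0, -9, 2, -4]
  [-9, -8, 0, -6, -12]
  [-9, -8, -17, 0, 0]
  [-20, -19, -28, -5, 0]
D(3):
  [0, -13, -8, 3, -3]
  [-1, 0, -9, 2, -4]
  [-9, -8, 0, -6, -12]
  [-9, -8, -17, 0, 0]
  [-20, -19, -28, -5, 0]
D(4):
  [0, -5, -8, 3, 3]
  [-1, 0, -9, 2, 2]
  [-9, -8, 0, -6, -6]
  [-9, -8, -17, 0, 0]
  [-14, -13, -22, -5, 0]
D(5):
  [0, -5, -8, 3, 3]
  [-1, 0, -9, 2, 2]
  [-9, -8, 0, -6, -6]
  [-9, -8, -17, 0, 0]
  [-14, -13, -22, -5, 0]
Answer: M* = [[0, -5, -8, 3, 3], [-1, 0, -9, 2, 2], [-9, -8, 0, -6, -6], [-9, -8, -17, 0, 0], [-14, -13, -22, -5, 0]]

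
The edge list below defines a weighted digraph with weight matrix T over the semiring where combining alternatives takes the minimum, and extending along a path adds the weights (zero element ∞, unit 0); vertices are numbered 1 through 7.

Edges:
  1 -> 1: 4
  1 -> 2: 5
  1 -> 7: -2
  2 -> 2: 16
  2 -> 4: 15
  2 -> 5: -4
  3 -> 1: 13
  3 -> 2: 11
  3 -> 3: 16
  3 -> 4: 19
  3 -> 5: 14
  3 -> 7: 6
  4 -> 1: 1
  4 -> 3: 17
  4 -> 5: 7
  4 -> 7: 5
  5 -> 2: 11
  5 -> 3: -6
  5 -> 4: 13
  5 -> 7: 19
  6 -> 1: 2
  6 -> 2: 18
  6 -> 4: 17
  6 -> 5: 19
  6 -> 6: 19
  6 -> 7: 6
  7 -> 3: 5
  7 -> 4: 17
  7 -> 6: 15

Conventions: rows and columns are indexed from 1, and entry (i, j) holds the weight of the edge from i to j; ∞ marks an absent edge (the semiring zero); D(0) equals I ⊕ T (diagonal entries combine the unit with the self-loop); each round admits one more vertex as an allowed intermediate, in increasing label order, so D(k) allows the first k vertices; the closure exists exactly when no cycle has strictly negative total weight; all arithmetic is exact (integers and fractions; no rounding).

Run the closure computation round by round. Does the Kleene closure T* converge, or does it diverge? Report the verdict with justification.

D(0):
  [0, 5, ∞, ∞, ∞, ∞, -2]
  [∞, 0, ∞, 15, -4, ∞, ∞]
  [13, 11, 0, 19, 14, ∞, 6]
  [1, ∞, 17, 0, 7, ∞, 5]
  [∞, 11, -6, 13, 0, ∞, 19]
  [2, 18, ∞, 17, 19, 0, 6]
  [∞, ∞, 5, 17, ∞, 15, 0]
D(1):
  [0, 5, ∞, ∞, ∞, ∞, -2]
  [∞, 0, ∞, 15, -4, ∞, ∞]
  [13, 11, 0, 19, 14, ∞, 6]
  [1, 6, 17, 0, 7, ∞, -1]
  [∞, 11, -6, 13, 0, ∞, 19]
  [2, 7, ∞, 17, 19, 0, 0]
  [∞, ∞, 5, 17, ∞, 15, 0]
D(2):
  [0, 5, ∞, 20, 1, ∞, -2]
  [∞, 0, ∞, 15, -4, ∞, ∞]
  [13, 11, 0, 19, 7, ∞, 6]
  [1, 6, 17, 0, 2, ∞, -1]
  [∞, 11, -6, 13, 0, ∞, 19]
  [2, 7, ∞, 17, 3, 0, 0]
  [∞, ∞, 5, 17, ∞, 15, 0]
D(3):
  [0, 5, ∞, 20, 1, ∞, -2]
  [∞, 0, ∞, 15, -4, ∞, ∞]
  [13, 11, 0, 19, 7, ∞, 6]
  [1, 6, 17, 0, 2, ∞, -1]
  [7, 5, -6, 13, 0, ∞, 0]
  [2, 7, ∞, 17, 3, 0, 0]
  [18, 16, 5, 17, 12, 15, 0]
D(4):
  [0, 5, 37, 20, 1, ∞, -2]
  [16, 0, 32, 15, -4, ∞, 14]
  [13, 11, 0, 19, 7, ∞, 6]
  [1, 6, 17, 0, 2, ∞, -1]
  [7, 5, -6, 13, 0, ∞, 0]
  [2, 7, 34, 17, 3, 0, 0]
  [18, 16, 5, 17, 12, 15, 0]
D(5):
  [0, 5, -5, 14, 1, ∞, -2]
  [3, 0, -10, 9, -4, ∞, -4]
  [13, 11, 0, 19, 7, ∞, 6]
  [1, 6, -4, 0, 2, ∞, -1]
  [7, 5, -6, 13, 0, ∞, 0]
  [2, 7, -3, 16, 3, 0, 0]
  [18, 16, 5, 17, 12, 15, 0]
D(6):
  [0, 5, -5, 14, 1, ∞, -2]
  [3, 0, -10, 9, -4, ∞, -4]
  [13, 11, 0, 19, 7, ∞, 6]
  [1, 6, -4, 0, 2, ∞, -1]
  [7, 5, -6, 13, 0, ∞, 0]
  [2, 7, -3, 16, 3, 0, 0]
  [17, 16, 5, 17, 12, 15, 0]
D(7):
  [0, 5, -5, 14, 1, 13, -2]
  [3, 0, -10, 9, -4, 11, -4]
  [13, 11, 0, 19, 7, 21, 6]
  [1, 6, -4, 0, 2, 14, -1]
  [7, 5, -6, 13, 0, 15, 0]
  [2, 7, -3, 16, 3, 0, 0]
  [17, 16, 5, 17, 12, 15, 0]
Key observation: every diagonal entry stays at the unit through all rounds, so no improving cycle exists.
Answer: CONVERGES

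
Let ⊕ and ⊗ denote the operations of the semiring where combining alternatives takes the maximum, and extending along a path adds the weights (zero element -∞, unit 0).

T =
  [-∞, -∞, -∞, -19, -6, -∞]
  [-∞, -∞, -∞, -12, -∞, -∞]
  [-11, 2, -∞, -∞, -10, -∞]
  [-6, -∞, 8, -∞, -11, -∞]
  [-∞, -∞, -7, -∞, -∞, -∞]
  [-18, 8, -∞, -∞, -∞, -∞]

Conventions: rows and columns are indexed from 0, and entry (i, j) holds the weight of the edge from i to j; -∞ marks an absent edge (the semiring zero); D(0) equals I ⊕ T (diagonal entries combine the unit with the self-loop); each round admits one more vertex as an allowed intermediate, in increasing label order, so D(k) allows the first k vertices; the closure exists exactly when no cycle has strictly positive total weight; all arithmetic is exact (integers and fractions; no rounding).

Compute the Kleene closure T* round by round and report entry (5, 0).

D(0):
  [0, -∞, -∞, -19, -6, -∞]
  [-∞, 0, -∞, -12, -∞, -∞]
  [-11, 2, 0, -∞, -10, -∞]
  [-6, -∞, 8, 0, -11, -∞]
  [-∞, -∞, -7, -∞, 0, -∞]
  [-18, 8, -∞, -∞, -∞, 0]
D(1):
  [0, -∞, -∞, -19, -6, -∞]
  [-∞, 0, -∞, -12, -∞, -∞]
  [-11, 2, 0, -30, -10, -∞]
  [-6, -∞, 8, 0, -11, -∞]
  [-∞, -∞, -7, -∞, 0, -∞]
  [-18, 8, -∞, -37, -24, 0]
D(2):
  [0, -∞, -∞, -19, -6, -∞]
  [-∞, 0, -∞, -12, -∞, -∞]
  [-11, 2, 0, -10, -10, -∞]
  [-6, -∞, 8, 0, -11, -∞]
  [-∞, -∞, -7, -∞, 0, -∞]
  [-18, 8, -∞, -4, -24, 0]
D(3):
  [0, -∞, -∞, -19, -6, -∞]
  [-∞, 0, -∞, -12, -∞, -∞]
  [-11, 2, 0, -10, -10, -∞]
  [-3, 10, 8, 0, -2, -∞]
  [-18, -5, -7, -17, 0, -∞]
  [-18, 8, -∞, -4, -24, 0]
D(4):
  [0, -9, -11, -19, -6, -∞]
  [-15, 0, -4, -12, -14, -∞]
  [-11, 2, 0, -10, -10, -∞]
  [-3, 10, 8, 0, -2, -∞]
  [-18, -5, -7, -17, 0, -∞]
  [-7, 8, 4, -4, -6, 0]
D(5):
  [0, -9, -11, -19, -6, -∞]
  [-15, 0, -4, -12, -14, -∞]
  [-11, 2, 0, -10, -10, -∞]
  [-3, 10, 8, 0, -2, -∞]
  [-18, -5, -7, -17, 0, -∞]
  [-7, 8, 4, -4, -6, 0]
D(6):
  [0, -9, -11, -19, -6, -∞]
  [-15, 0, -4, -12, -14, -∞]
  [-11, 2, 0, -10, -10, -∞]
  [-3, 10, 8, 0, -2, -∞]
  [-18, -5, -7, -17, 0, -∞]
  [-7, 8, 4, -4, -6, 0]
Answer: T*[5][0] = -7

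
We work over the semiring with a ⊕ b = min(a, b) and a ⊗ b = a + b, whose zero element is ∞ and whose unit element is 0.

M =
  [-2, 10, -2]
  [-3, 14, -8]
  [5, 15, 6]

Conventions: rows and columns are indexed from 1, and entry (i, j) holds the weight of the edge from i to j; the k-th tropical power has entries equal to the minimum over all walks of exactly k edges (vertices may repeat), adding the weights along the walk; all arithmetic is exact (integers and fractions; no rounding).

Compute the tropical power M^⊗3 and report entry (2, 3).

M^⊗2:
  [-4, 8, -4]
  [-5, 7, -5]
  [3, 15, 3]
M^⊗3:
  [-6, 6, -6]
  [-7, 5, -7]
  [1, 13, 1]
Key observation: the optimum is the walk 2->1->1->3, with weight (-3) + (-2) + (-2) = -7.
Optimal value attained by: walk 2->1->1->3.
Answer: (M^⊗3)[2][3] = -7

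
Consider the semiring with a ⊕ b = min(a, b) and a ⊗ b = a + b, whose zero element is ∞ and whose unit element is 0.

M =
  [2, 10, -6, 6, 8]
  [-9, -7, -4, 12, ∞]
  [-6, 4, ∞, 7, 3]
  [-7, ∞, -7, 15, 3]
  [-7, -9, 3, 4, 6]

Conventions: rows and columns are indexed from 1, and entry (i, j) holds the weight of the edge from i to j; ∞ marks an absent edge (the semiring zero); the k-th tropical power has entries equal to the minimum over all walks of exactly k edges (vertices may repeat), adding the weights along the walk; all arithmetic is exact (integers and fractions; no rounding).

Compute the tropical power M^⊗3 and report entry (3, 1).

M^⊗2:
  [-12, -2, -4, 1, -3]
  [-16, -14, -15, -3, -1]
  [-5, -6, -12, 0, 2]
  [-13, -6, -13, -1, -4]
  [-18, -16, -13, -1, 1]
M^⊗3:
  [-11, -12, -18, -6, -4]
  [-23, -21, -22, -10, -12]
  [-18, -13, -11, -5, -9]
  [-19, -13, -19, -7, -10]
  [-25, -23, -24, -12, -10]
Key observation: the optimum is the walk 3->1->3->1, with weight (-6) + (-6) + (-6) = -18.
Optimal value attained by: walk 3->1->3->1.
Answer: (M^⊗3)[3][1] = -18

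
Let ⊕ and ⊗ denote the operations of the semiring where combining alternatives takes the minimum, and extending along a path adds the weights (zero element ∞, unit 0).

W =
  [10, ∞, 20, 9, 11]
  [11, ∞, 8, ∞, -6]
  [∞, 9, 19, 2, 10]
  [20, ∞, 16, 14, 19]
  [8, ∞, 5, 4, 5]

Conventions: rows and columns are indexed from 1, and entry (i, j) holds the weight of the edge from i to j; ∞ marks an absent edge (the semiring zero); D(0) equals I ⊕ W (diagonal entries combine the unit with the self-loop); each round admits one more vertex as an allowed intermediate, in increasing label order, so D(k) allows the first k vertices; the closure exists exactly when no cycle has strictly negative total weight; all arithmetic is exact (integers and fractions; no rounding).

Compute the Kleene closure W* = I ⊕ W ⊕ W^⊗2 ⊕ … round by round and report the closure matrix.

D(0):
  [0, ∞, 20, 9, 11]
  [11, 0, 8, ∞, -6]
  [∞, 9, 0, 2, 10]
  [20, ∞, 16, 0, 19]
  [8, ∞, 5, 4, 0]
D(1):
  [0, ∞, 20, 9, 11]
  [11, 0, 8, 20, -6]
  [∞, 9, 0, 2, 10]
  [20, ∞, 16, 0, 19]
  [8, ∞, 5, 4, 0]
D(2):
  [0, ∞, 20, 9, 11]
  [11, 0, 8, 20, -6]
  [20, 9, 0, 2, 3]
  [20, ∞, 16, 0, 19]
  [8, ∞, 5, 4, 0]
D(3):
  [0, 29, 20, 9, 11]
  [11, 0, 8, 10, -6]
  [20, 9, 0, 2, 3]
  [20, 25, 16, 0, 19]
  [8, 14, 5, 4, 0]
D(4):
  [0, 29, 20, 9, 11]
  [11, 0, 8, 10, -6]
  [20, 9, 0, 2, 3]
  [20, 25, 16, 0, 19]
  [8, 14, 5, 4, 0]
D(5):
  [0, 25, 16, 9, 11]
  [2, 0, -1, -2, -6]
  [11, 9, 0, 2, 3]
  [20, 25, 16, 0, 19]
  [8, 14, 5, 4, 0]
Answer: W* = [[0, 25, 16, 9, 11], [2, 0, -1, -2, -6], [11, 9, 0, 2, 3], [20, 25, 16, 0, 19], [8, 14, 5, 4, 0]]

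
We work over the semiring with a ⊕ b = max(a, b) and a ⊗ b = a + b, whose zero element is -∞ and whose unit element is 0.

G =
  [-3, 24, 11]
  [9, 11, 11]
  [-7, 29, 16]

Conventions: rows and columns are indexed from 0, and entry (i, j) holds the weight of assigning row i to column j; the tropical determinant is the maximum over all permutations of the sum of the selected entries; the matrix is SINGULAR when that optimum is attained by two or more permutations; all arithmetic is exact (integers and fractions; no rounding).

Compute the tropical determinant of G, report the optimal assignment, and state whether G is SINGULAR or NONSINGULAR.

σ = (0, 1, 2): (-3) + 11 + 16 = 24
σ = (0, 2, 1): (-3) + 11 + 29 = 37
σ = (1, 0, 2): 24 + 9 + 16 = 49
σ = (1, 2, 0): 24 + 11 + (-7) = 28
σ = (2, 0, 1): 11 + 9 + 29 = 49
σ = (2, 1, 0): 11 + 11 + (-7) = 15
Optimal value attained by: σ = (1, 0, 2).
Answer: det⊕(G) = 49; verdict: SINGULAR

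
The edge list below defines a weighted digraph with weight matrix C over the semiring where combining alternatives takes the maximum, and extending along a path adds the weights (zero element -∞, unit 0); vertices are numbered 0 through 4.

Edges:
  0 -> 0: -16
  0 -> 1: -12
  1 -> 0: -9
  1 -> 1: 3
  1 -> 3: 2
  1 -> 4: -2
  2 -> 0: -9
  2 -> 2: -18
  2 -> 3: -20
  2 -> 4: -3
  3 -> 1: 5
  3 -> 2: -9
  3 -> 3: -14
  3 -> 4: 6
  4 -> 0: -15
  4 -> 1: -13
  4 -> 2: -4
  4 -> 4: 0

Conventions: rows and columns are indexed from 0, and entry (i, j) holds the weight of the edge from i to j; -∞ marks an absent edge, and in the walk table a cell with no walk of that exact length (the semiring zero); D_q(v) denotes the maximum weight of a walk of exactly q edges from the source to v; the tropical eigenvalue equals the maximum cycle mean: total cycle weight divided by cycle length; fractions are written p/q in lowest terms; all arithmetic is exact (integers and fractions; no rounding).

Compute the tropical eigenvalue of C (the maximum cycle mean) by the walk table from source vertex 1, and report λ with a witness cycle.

q=0: [-∞, 0, -∞, -∞, -∞]
q=1: [-9, 3, -∞, 2, -2]
q=2: [-6, 7, -6, 5, 8]
q=3: [-2, 10, 4, 9, 11]
q=4: [1, 14, 7, 12, 15]
q=5: [5, 17, 11, 16, 18]
Optimal cycle mean attained by: cycle 1->3->1, total 2 + 5, length 2.
Answer: λ = 7/2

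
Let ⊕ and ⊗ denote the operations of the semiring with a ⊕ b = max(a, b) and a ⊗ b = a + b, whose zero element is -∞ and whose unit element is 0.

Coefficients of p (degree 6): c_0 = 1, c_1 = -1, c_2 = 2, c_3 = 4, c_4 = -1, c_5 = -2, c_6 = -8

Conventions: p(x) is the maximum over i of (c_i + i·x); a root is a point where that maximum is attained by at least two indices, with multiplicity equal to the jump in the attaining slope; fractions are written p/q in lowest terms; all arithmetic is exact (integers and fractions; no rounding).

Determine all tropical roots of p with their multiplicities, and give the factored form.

hull edge (i=0, c=1) to (i=3, c=4): slope 1, span 3
hull edge (i=3, c=4) to (i=5, c=-2): slope -3, span 2
hull edge (i=5, c=-2) to (i=6, c=-8): slope -6, span 1
Factored form: p(x) = -8 ⊗ (x ⊕ (-1)) ⊗ (x ⊕ (-1)) ⊗ (x ⊕ (-1)) ⊗ (x ⊕ 3) ⊗ (x ⊕ 3) ⊗ (x ⊕ 6)
Answer: roots = -1 (mult 3), 3 (mult 2), 6 (mult 1)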